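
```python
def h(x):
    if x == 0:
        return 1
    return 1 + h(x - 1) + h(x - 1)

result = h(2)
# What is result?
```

h(x) = 1 + 2·h(x-1), h(0)=1. Closed form: (1+1)·2^2 - 1 = 7.

Answer: 7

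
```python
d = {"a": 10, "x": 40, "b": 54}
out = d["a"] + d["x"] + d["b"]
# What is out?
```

Trace:
`d = {"a": 10, "x": 40, "b": 54}` → d = {'a': 10, 'x': 40, 'b': 54}
`out = d["a"] + d["x"] + d["b"]` → out = 104
So out = 104

Answer: 104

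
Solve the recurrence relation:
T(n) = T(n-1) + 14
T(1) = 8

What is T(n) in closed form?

Unrolling: T(n) = T(1) + 14·(n-1) = 8 + 14(n-1) = 14n - 6.

Answer: T(n) = 14n - 6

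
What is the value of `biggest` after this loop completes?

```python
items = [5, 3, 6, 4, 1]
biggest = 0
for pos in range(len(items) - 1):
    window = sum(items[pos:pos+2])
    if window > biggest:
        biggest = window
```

Max sum of 2-element window in [5, 3, 6, 4, 1]
`biggest` takes the values: 0 → 8 → 9 → 10

Answer: 10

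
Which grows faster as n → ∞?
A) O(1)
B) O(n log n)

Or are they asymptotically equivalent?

O(1) vs O(n log n): Higher order terms dominate.

Answer: B) O(n log n) grows faster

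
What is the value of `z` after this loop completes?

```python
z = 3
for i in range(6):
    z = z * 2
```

Multiply by 2, 6 times: 3 * 2^6 = 192
`z` takes the values: 3 → 6 → 12 → 24 → 48 → 96 → 192

Answer: 192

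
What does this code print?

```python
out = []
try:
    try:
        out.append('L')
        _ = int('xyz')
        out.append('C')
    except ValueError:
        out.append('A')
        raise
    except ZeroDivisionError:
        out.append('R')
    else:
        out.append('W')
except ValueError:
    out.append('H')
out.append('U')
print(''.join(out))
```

Execution trace: 'L' (try body) → 'A' (except ValueError) → 'H' (outer except ValueError) → 'U' (after the try/except). Output: LAHU

Answer: LAHU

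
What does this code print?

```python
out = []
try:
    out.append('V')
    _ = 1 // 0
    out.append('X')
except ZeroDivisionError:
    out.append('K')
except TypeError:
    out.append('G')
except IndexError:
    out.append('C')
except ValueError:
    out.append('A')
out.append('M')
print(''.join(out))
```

Execution trace: 'V' (try body) → 'K' (except ZeroDivisionError) → 'M' (after the try/except). Output: VKM

Answer: VKM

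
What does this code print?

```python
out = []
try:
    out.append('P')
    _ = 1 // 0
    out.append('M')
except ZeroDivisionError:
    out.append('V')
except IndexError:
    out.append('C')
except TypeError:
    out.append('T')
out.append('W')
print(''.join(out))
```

Execution trace: 'P' (try body) → 'V' (except ZeroDivisionError) → 'W' (after the try/except). Output: PVW

Answer: PVW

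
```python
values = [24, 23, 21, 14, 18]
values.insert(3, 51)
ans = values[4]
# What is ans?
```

Trace:
`values = [24, 23, 21, 14, 18]` → values = [24, 23, 21, 14, 18]
`values.insert(3, 51)` → values = [24, 23, 21, 51, 14, 18]
`ans = values[4]` → ans = 14
So ans = 14

Answer: 14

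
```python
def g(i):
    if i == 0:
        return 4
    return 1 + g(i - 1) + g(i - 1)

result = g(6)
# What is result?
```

g(i) = 1 + 2·g(i-1), g(0)=4. Closed form: (4+1)·2^6 - 1 = 319.

Answer: 319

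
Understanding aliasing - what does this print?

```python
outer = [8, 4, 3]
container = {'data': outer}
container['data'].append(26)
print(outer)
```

Key concept: dict holds reference to list.
Step by step:
`outer = [8, 4, 3]` → outer = [8, 4, 3]
`container = {'data': outer}` → container = {'data': [8, 4, 3]}
`container['data'].append(26)` → outer = [8, 4, 3, 26]; container = {'data': [8, 4, 3, 26]}
`print(outer)` → prints [8, 4, 3, 26]

Answer: [8, 4, 3, 26]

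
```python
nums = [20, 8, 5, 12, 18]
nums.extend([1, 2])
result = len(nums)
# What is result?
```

Trace:
`nums = [20, 8, 5, 12, 18]` → nums = [20, 8, 5, 12, 18]
`nums.extend([1, 2])` → nums = [20, 8, 5, 12, 18, 1, 2]
`result = len(nums)` → result = 7
So result = 7

Answer: 7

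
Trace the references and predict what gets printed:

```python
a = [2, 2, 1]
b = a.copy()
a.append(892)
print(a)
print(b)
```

Key concept: list.copy() creates independent copy.
Step by step:
`a = [2, 2, 1]` → a = [2, 2, 1]
`b = a.copy()` → b = [2, 2, 1]
`a.append(892)` → a = [2, 2, 1, 892]
`print(a)` → prints [2, 2, 1, 892]
`print(b)` → prints [2, 2, 1]

Answer:
[2, 2, 1, 892]
[2, 2, 1]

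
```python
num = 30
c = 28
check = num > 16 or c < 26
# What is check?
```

Trace:
`num = 30` → num = 30
`c = 28` → c = 28
`check = num > 16 or c < 26` → check = True
So check = True

Answer: True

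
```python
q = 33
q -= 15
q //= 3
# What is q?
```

Trace:
`q = 33` → q = 33
`q -= 15` → q = 18
`q //= 3` → q = 6
So q = 6

Answer: 6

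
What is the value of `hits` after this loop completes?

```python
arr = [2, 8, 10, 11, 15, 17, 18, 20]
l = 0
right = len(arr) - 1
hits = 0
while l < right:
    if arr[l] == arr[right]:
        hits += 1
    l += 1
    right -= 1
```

Count matching pairs from ends
`hits` takes the values: 0

Answer: 0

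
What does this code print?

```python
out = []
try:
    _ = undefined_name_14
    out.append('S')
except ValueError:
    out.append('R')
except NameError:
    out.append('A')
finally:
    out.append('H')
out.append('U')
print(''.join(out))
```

Execution trace: 'A' (except NameError) → 'H' (finally) → 'U' (after the try/except). Output: AHU

Answer: AHU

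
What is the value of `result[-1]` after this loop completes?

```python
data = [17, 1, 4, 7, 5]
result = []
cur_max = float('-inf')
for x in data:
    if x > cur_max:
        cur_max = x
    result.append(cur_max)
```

Running max ends at 17
`result` takes the values: [] → [17] → [17, 17] → [17, 17, 17] → [17, 17, 17, 17] → [17, 17, 17, 17, 17]
So `result[-1]` = 17

Answer: 17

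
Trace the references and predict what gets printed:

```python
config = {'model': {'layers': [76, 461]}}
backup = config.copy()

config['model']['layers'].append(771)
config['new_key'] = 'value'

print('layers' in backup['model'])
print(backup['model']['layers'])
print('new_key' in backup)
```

Key concept: shallow copy gotcha with nested dict.
Step by step:
`config = {'model': {'layers': [76, 461]}}` → config = {'model': {'layers': [76, 461]}}
`backup = config.copy()` → backup = {'model': {'layers': [76, 461]}}
`config['model']['layers'].append(771)` → config = {'model': {'layers': [76, 461, 771]}}; backup = {'model': {'layers': [76, 461, 771]}}
`config['new_key'] = 'value'` → config = {'model': {'layers': [76, 461, 771]}, 'new_key': 'value'}
`print('layers' in backup['model'])` → prints True
`print(backup['model']['layers'])` → prints [76, 461, 771]
`print('new_key' in backup)` → prints False

Answer:
True
[76, 461, 771]
False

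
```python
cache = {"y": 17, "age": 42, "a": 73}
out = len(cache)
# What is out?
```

Trace:
`cache = {"y": 17, "age": 42, "a": 73}` → cache = {'y': 17, 'age': 42, 'a': 73}
`out = len(cache)` → out = 3
So out = 3

Answer: 3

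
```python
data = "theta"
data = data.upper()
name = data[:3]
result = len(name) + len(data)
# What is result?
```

Trace:
`data = "theta"` → data = 'theta'
`data = data.upper()` → data = 'THETA'
`name = data[:3]` → name = 'THE'
`result = len(name) + len(data)` → result = 8
So result = 8

Answer: 8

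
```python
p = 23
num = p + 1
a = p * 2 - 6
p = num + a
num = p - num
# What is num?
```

Trace:
`p = 23` → p = 23
`num = p + 1` → num = 24
`a = p * 2 - 6` → a = 40
`p = num + a` → p = 64
`num = p - num` → num = 40
So num = 40

Answer: 40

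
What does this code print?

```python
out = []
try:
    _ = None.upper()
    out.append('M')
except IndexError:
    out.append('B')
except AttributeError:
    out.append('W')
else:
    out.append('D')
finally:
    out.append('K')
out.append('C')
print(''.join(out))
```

Execution trace: 'W' (except AttributeError) → 'K' (finally) → 'C' (after the try/except). Output: WKC

Answer: WKC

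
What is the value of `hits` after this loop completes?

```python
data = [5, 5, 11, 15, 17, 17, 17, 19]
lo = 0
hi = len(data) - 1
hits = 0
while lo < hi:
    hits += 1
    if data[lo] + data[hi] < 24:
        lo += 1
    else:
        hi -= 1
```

Steps to find pair summing to 24
`hits` takes the values: 0 → 1 → 2 → 3 → 4 → 5 → 6 → 7

Answer: 7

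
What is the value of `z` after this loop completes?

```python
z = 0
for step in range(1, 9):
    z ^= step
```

XOR of 1 to 8
`z` takes the values: 0 → 1 → 3 → 0 → 4 → 1 → 7 → 0 → 8

Answer: 8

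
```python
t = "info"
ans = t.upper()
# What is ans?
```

Trace:
`t = "info"` → t = 'info'
`ans = t.upper()` → ans = 'INFO'
So ans = 'INFO'

Answer: 'INFO'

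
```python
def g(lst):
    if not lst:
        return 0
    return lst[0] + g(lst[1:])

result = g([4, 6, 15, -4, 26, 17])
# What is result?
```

4 + 6 + 15 + (-4) + 26 + 17 + 0 = 64

Answer: 64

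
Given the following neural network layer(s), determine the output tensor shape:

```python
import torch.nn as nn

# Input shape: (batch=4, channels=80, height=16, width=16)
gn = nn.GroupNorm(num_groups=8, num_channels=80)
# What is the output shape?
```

Input: (4, 80, 16, 16) -> Output: (4, 80, 16, 16)

Answer: (4, 80, 16, 16)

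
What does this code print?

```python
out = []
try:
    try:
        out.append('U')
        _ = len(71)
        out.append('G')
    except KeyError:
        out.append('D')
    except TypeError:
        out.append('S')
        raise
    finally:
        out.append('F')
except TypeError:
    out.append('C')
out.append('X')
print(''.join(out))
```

Execution trace: 'U' (inner try body) → 'S' (inner except TypeError) → 'F' (inner finally) → 'C' (outer except TypeError) → 'X' (after the try/except). Output: USFCX

Answer: USFCX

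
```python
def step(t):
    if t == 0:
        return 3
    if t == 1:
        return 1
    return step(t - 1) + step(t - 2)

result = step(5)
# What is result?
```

Build up from base cases: step(0)=3, step(1)=1, step(2)=4, step(3)=5, step(4)=9, step(5)=14

Answer: 14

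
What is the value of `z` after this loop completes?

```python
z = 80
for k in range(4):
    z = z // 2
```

Halve 4 times: 80 // 2^4 = 5
`z` takes the values: 80 → 40 → 20 → 10 → 5

Answer: 5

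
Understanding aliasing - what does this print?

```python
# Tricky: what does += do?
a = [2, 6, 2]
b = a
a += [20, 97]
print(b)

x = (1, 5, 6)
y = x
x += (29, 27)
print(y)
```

Key concept: += behavior differs for mutable vs immutable.
Step by step:
`a = [2, 6, 2]` → a = [2, 6, 2]
`b = a` → b = [2, 6, 2] (same object as a)
`a += [20, 97]` → a = [2, 6, 2, 20, 97] (same object as b); b = [2, 6, 2, 20, 97] (same object as a)
`print(b)` → prints [2, 6, 2, 20, 97]
`x = (1, 5, 6)` → x = (1, 5, 6)
`y = x` → y = (1, 5, 6)
`x += (29, 27)` → x = (1, 5, 6, 29, 27)
`print(y)` → prints (1, 5, 6)

Answer:
[2, 6, 2, 20, 97]
(1, 5, 6)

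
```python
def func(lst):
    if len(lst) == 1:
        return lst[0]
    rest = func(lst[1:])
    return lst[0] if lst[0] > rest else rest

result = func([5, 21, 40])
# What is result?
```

Recursive max over [5, 21, 40] = 40

Answer: 40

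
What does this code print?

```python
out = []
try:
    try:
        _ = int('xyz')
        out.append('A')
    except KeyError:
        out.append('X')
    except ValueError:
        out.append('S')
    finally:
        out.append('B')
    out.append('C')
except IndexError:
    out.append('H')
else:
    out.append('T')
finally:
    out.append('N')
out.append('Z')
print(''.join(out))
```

Execution trace: 'S' (inner except ValueError) → 'B' (inner finally) → 'C' (try body, no exception) → 'T' (else) → 'N' (finally) → 'Z' (after the try/except). Output: SBCTNZ

Answer: SBCTNZ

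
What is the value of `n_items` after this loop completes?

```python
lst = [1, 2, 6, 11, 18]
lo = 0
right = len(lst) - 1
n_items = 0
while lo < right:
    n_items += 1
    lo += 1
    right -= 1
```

Iterations until pointers meet (list length 5)
`n_items` takes the values: 0 → 1 → 2

Answer: 2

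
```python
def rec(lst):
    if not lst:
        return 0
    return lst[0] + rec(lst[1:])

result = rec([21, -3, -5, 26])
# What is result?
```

21 + (-3) + (-5) + 26 + 0 = 39

Answer: 39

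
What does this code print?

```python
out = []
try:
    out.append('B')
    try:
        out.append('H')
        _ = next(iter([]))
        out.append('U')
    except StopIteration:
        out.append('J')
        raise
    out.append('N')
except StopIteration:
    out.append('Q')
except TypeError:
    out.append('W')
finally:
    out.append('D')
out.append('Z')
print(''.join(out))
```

Execution trace: 'B' (try body) → 'H' (inner try body) → 'J' (inner except StopIteration) → 'Q' (except StopIteration) → 'D' (finally) → 'Z' (after the try/except). Output: BHJQDZ

Answer: BHJQDZ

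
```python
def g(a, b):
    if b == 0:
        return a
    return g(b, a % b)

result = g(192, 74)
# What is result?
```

g(192, 74) -> g(74, 44) -> g(44, 30) -> g(30, 14) -> g(14, 2) -> g(2, 0) -> 2

Answer: 2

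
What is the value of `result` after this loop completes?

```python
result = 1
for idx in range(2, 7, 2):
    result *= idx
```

Product of even numbers 2 to 6
`result` takes the values: 1 → 2 → 8 → 48

Answer: 48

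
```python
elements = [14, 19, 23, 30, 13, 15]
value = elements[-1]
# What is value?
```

Trace:
`elements = [14, 19, 23, 30, 13, 15]` → elements = [14, 19, 23, 30, 13, 15]
`value = elements[-1]` → value = 15
So value = 15

Answer: 15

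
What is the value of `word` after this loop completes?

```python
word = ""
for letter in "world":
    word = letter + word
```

Reverse 'world'
`word` takes the values: "" → "w" → "ow" → "row" → "lrow" → "dlrow"

Answer: "dlrow"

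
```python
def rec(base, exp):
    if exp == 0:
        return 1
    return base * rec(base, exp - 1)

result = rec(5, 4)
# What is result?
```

rec(5, 4) = 5 * 5 * 5 * 5 = 625

Answer: 625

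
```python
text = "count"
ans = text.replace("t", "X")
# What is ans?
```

Trace:
`text = "count"` → text = 'count'
`ans = text.replace("t", "X")` → ans = 'counX'
So ans = 'counX'

Answer: 'counX'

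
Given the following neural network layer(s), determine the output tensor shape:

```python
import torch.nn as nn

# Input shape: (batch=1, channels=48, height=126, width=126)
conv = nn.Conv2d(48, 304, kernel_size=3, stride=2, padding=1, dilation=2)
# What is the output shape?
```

Input: (1, 48, 126, 126) -> Output: (1, 304, 62, 62)

Answer: (1, 304, 62, 62)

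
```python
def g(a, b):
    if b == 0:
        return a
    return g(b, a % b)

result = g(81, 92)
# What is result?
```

g(81, 92) -> g(92, 81) -> g(81, 11) -> g(11, 4) -> g(4, 3) -> g(3, 1) -> g(1, 0) -> 1

Answer: 1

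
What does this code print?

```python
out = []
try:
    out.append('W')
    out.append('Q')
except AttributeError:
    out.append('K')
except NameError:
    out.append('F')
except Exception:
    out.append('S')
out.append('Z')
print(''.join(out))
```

Execution trace: 'W' (try body) → 'Q' (try body, no exception) → 'Z' (after the try/except). Output: WQZ

Answer: WQZ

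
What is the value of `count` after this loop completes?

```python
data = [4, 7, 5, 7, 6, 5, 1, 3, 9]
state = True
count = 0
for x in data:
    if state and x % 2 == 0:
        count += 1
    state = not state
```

Count even values at even positions
`count` takes the values: 0 → 1 → 2

Answer: 2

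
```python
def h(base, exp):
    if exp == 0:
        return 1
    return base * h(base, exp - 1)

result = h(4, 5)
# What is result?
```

h(4, 5) = 4 * 4 * 4 * 4 * 4 = 1024

Answer: 1024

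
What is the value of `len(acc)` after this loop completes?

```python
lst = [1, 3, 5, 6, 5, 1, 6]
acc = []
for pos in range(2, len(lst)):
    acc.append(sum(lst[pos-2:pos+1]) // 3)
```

Number of 3-element averages
`acc` takes the values: [] → [3] → [3, 4] → [3, 4, 5] → [3, 4, 5, 4] → [3, 4, 5, 4, 4]
So `len(acc)` = 5

Answer: 5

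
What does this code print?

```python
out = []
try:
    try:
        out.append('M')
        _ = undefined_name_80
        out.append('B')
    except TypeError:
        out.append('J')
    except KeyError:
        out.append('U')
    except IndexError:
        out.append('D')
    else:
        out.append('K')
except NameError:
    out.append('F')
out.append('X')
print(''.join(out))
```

Execution trace: 'M' (inner try body) → 'F' (outer except NameError) → 'X' (after the try/except). Output: MFX

Answer: MFX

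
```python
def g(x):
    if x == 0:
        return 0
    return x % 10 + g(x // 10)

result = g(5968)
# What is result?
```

Sum of digits of 5968: 8 + 6 + 9 + 5 = 28

Answer: 28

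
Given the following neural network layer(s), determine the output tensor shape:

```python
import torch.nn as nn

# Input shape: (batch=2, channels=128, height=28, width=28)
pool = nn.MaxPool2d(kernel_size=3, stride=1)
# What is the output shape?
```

Input: (2, 128, 28, 28) -> Output: (2, 128, 26, 26)

Answer: (2, 128, 26, 26)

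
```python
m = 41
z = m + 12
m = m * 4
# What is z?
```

Trace:
`m = 41` → m = 41
`z = m + 12` → z = 53
`m = m * 4` → m = 164
So z = 53

Answer: 53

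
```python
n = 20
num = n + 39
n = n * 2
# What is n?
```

Trace:
`n = 20` → n = 20
`num = n + 39` → num = 59
`n = n * 2` → n = 40
So n = 40

Answer: 40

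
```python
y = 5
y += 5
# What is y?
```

Trace:
`y = 5` → y = 5
`y += 5` → y = 10
So y = 10

Answer: 10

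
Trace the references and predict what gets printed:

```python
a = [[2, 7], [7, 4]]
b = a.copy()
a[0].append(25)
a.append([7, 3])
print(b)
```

Key concept: shallow copy with nested lists.
Step by step:
`a = [[2, 7], [7, 4]]` → a = [[2, 7], [7, 4]]
`b = a.copy()` → b = [[2, 7], [7, 4]]
`a[0].append(25)` → a = [[2, 7, 25], [7, 4]]; b = [[2, 7, 25], [7, 4]]
`a.append([7, 3])` → a = [[2, 7, 25], [7, 4], [7, 3]]
`print(b)` → prints [[2, 7, 25], [7, 4]]

Answer: [[2, 7, 25], [7, 4]]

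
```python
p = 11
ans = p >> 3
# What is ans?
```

Trace:
`p = 11` → p = 11
`ans = p >> 3` → ans = 1
So ans = 1

Answer: 1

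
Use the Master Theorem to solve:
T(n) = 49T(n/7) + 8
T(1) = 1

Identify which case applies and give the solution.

a=49, b=7, f(n)=8. log_7(49) = 2. Since c=0 < 2, Case 1 applies: T(n) = Θ(n^log_b(a)) = O(n^2).

Answer: O(n^2) - Case 1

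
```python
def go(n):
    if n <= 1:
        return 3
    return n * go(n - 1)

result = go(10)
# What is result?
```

go(10) = 10 * 9 * 8 * 7 * 6 * 5 * 4 * 3 * 2 * 3 = 10886400

Answer: 10886400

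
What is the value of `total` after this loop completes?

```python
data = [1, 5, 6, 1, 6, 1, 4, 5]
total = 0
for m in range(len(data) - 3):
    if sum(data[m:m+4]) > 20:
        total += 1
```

Count windows with sum > 20
`total` takes the values: 0

Answer: 0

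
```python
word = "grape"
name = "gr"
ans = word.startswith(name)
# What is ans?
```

Trace:
`word = "grape"` → word = 'grape'
`name = "gr"` → name = 'gr'
`ans = word.startswith(name)` → ans = True
So ans = True

Answer: True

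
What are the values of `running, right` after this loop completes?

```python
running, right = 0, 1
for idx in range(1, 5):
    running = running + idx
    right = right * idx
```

Sum and factorial of 1 to 4
`running, right` takes the values: (0, 1) → (1, 1) → (3, 1) → (3, 2) → (6, 2) → (6, 6) → (10, 6) → (10, 24)

Answer: 10, 24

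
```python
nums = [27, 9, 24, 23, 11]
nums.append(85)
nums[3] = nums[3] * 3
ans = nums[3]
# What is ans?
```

Trace:
`nums = [27, 9, 24, 23, 11]` → nums = [27, 9, 24, 23, 11]
`nums.append(85)` → nums = [27, 9, 24, 23, 11, 85]
`nums[3] = nums[3] * 3` → nums = [27, 9, 24, 69, 11, 85]
`ans = nums[3]` → ans = 69
So ans = 69

Answer: 69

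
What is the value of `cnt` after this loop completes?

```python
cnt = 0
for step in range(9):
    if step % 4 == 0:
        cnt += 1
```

Count numbers divisible by 4 in range(9)
`cnt` takes the values: 0 → 1 → 2 → 3

Answer: 3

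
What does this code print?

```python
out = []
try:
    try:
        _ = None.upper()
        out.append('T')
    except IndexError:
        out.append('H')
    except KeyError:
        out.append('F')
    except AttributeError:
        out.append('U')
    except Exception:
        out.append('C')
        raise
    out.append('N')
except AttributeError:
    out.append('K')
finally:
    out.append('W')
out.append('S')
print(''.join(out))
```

Execution trace: 'U' (inner except AttributeError) → 'N' (try body, no exception) → 'W' (finally) → 'S' (after the try/except). Output: UNWS

Answer: UNWS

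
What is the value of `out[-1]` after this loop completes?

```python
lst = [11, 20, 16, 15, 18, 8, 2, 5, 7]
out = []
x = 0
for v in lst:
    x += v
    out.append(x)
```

Cumulative sum ends at 102
`out` takes the values: [] → [11] → [11, 31] → [11, 31, 47] → [11, 31, 47, 62] → [11, 31, 47, 62, 80] → [11, 31, 47, 62, 80, 88] → [11, 31, 47, 62, 80, 88, 90] → [11, 31, 47, 62, 80, 88, 90, 95] → [11, 31, 47, 62, 80, 88, 90, 95, 102]
So `out[-1]` = 102

Answer: 102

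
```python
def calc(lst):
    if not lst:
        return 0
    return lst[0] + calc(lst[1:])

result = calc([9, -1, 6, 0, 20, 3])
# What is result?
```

9 + (-1) + 6 + 0 + 20 + 3 + 0 = 37

Answer: 37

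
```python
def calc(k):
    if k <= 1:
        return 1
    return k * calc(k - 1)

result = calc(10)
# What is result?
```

calc(10) = 10 * 9 * 8 * 7 * 6 * 5 * 4 * 3 * 2 * 1 = 3628800

Answer: 3628800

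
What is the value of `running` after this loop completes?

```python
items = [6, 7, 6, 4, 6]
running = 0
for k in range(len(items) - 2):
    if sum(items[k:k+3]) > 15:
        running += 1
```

Count windows with sum > 15
`running` takes the values: 0 → 1 → 2 → 3

Answer: 3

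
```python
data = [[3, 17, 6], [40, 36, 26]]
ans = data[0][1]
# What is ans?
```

Trace:
`data = [[3, 17, 6], [40, 36, 26]]` → data = [[3, 17, 6], [40, 36, 26]]
`ans = data[0][1]` → ans = 17
So ans = 17

Answer: 17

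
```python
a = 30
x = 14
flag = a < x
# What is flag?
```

Trace:
`a = 30` → a = 30
`x = 14` → x = 14
`flag = a < x` → flag = False
So flag = False

Answer: False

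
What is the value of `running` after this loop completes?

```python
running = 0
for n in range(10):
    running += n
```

Sum of 0 to 9 = 45
`running` takes the values: 0 → 1 → 3 → 6 → 10 → 15 → 21 → 28 → 36 → 45

Answer: 45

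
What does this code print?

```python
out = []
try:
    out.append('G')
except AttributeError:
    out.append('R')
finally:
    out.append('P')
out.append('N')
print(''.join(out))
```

Execution trace: 'G' (try body, no exception) → 'P' (finally) → 'N' (after the try/except). Output: GPN

Answer: GPN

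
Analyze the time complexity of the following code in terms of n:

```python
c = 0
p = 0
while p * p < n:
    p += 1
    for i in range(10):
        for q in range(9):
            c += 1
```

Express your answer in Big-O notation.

Each loop level contributes: √n × 1 × 1. Multiplying the contributions gives O(√n).

Answer: O(√n)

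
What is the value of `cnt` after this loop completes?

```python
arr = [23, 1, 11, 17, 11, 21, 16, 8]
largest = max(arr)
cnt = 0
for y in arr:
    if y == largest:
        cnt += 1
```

Count of max value 23 in [23, 1, 11, 17, 11, 21, 16, 8]
`cnt` takes the values: 0 → 1

Answer: 1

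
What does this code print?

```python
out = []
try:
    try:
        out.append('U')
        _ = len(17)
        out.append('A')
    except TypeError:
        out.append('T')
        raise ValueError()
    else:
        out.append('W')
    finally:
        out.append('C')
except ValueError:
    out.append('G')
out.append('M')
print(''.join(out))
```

Execution trace: 'U' (inner try body) → 'T' (inner except TypeError) → 'C' (inner finally) → 'G' (outer except ValueError) → 'M' (after the try/except). Output: UTCGM

Answer: UTCGM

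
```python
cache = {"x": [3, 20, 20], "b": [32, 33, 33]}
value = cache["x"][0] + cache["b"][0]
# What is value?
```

Trace:
`cache = {"x": [3, 20, 20], "b": [32, 33, 33]}` → cache = {'x': [3, 20, 20], 'b': [32, 33, 33]}
`value = cache["x"][0] + cache["b"][0]` → value = 35
So value = 35

Answer: 35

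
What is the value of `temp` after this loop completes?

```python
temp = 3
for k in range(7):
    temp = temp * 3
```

Multiply by 3, 7 times: 3 * 3^7 = 6561
`temp` takes the values: 3 → 9 → 27 → 81 → 243 → 729 → 2187 → 6561

Answer: 6561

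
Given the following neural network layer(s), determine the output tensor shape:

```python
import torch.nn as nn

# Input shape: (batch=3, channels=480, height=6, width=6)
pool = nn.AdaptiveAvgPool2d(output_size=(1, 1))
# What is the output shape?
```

Input: (3, 480, 6, 6) -> Output: (3, 480, 1, 1)

Answer: (3, 480, 1, 1)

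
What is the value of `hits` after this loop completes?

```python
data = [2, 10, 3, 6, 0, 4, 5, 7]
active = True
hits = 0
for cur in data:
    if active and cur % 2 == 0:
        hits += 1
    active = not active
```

Count even values at even positions
`hits` takes the values: 0 → 1 → 2

Answer: 2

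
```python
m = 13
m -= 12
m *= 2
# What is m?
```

Trace:
`m = 13` → m = 13
`m -= 12` → m = 1
`m *= 2` → m = 2
So m = 2

Answer: 2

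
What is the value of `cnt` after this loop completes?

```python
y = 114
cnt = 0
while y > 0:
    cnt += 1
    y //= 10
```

Count digits by repeated division by 10
`cnt` takes the values: 0 → 1 → 2 → 3

Answer: 3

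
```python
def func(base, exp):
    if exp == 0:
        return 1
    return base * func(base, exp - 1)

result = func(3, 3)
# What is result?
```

func(3, 3) = 3 * 3 * 3 = 27

Answer: 27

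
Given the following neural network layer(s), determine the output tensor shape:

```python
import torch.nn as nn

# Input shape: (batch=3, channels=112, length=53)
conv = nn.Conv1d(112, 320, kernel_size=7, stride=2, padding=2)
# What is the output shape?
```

Input: (3, 112, 53) -> Output: (3, 320, 26)

Answer: (3, 320, 26)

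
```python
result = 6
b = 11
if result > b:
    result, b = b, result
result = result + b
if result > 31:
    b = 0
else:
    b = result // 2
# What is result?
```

Trace:
`result = 6` → result = 6
`b = 11` → b = 11
`if result > b: ...` → result > b is False → no variable changes
`result = result + b` → result = 17
`if result > 31: ...` → result > 31 is False, take else branch → b = 8
So result = 17

Answer: 17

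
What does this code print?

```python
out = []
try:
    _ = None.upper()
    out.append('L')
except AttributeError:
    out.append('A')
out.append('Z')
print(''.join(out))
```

Execution trace: 'A' (except AttributeError) → 'Z' (after the try/except). Output: AZ

Answer: AZ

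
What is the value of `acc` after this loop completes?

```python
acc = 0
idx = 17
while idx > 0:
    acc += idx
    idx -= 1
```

Sum 17 down to 1
`acc` takes the values: 0 → 17 → 33 → 48 → 62 → 75 → 87 → 98 → 108 → 117 → 125 → 132 → 138 → 143 → 147 → 150 → 152 → 153

Answer: 153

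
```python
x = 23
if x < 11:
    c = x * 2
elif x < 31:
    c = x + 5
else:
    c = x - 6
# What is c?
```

Trace:
`x = 23` → x = 23
`if x < 11: ...` → x < 11 is False, x < 31 is True → c = 28
So c = 28

Answer: 28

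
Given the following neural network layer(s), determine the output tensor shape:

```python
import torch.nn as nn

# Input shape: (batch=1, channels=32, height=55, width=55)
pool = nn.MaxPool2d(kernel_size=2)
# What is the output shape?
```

Input: (1, 32, 55, 55) -> Output: (1, 32, 27, 27)

Answer: (1, 32, 27, 27)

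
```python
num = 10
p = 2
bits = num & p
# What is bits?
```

Trace:
`num = 10` → num = 10
`p = 2` → p = 2
`bits = num & p` → bits = 2
So bits = 2

Answer: 2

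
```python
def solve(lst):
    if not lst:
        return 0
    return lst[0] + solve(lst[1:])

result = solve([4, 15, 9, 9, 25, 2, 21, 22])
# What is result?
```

4 + 15 + 9 + 9 + 25 + 2 + 21 + 22 + 0 = 107

Answer: 107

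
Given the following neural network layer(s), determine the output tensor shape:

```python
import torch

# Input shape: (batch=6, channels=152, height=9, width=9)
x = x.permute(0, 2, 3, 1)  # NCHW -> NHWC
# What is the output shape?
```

Input: (6, 152, 9, 9) -> Output: (6, 9, 9, 152)

Answer: (6, 9, 9, 152)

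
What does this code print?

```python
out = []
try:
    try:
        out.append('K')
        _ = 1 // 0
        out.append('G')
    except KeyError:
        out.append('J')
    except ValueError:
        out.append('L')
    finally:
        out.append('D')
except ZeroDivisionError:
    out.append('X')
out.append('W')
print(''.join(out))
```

Execution trace: 'K' (try body) → 'D' (finally) → 'X' (outer except ZeroDivisionError) → 'W' (after the try/except). Output: KDXW

Answer: KDXW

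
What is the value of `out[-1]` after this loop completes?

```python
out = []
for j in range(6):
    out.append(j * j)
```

Last element of squares 0 to 5
`out` takes the values: [] → [0] → [0, 1] → [0, 1, 4] → [0, 1, 4, 9] → [0, 1, 4, 9, 16] → [0, 1, 4, 9, 16, 25]
So `out[-1]` = 25

Answer: 25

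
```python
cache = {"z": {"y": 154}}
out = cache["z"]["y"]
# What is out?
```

Trace:
`cache = {"z": {"y": 154}}` → cache = {'z': {'y': 154}}
`out = cache["z"]["y"]` → out = 154
So out = 154

Answer: 154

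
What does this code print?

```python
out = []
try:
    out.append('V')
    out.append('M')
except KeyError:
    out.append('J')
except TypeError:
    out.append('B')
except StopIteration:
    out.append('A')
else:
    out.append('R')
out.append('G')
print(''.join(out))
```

Execution trace: 'V' (try body) → 'M' (try body, no exception) → 'R' (else) → 'G' (after the try/except). Output: VMRG

Answer: VMRG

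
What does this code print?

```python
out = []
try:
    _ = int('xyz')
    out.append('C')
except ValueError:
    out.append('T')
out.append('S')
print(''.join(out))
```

Execution trace: 'T' (except ValueError) → 'S' (after the try/except). Output: TS

Answer: TS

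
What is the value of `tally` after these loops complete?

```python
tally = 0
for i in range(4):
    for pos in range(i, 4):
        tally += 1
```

Upper triangle: 4 + 3 + ... + 1
`tally` takes the values: 0 → 1 → 2 → 3 → 4 → 5 → 6 → 7 → 8 → 9 → 10

Answer: 10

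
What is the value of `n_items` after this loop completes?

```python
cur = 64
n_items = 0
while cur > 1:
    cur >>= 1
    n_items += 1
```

Count right shifts until 1
`n_items` takes the values: 0 → 1 → 2 → 3 → 4 → 5 → 6

Answer: 6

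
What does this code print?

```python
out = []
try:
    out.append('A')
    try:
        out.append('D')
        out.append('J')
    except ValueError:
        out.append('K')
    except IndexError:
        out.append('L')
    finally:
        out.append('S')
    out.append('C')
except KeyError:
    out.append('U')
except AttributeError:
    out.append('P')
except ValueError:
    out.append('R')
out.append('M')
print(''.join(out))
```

Execution trace: 'A' (try body) → 'D' (inner try body) → 'J' (inner try body, no exception) → 'S' (inner finally) → 'C' (try body, no exception) → 'M' (after the try/except). Output: ADJSCM

Answer: ADJSCM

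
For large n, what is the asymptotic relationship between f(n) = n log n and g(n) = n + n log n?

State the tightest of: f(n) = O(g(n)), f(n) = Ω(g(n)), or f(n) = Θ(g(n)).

n log n vs n + n log n: f(n) = Θ(g(n)) — they are asymptotically equivalent (the n term is dominated).

Answer: f(n) = Θ(g(n)) — they are asymptotically equivalent (the n term is dominated).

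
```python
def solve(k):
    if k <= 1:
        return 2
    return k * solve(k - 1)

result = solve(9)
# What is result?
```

solve(9) = 9 * 8 * 7 * 6 * 5 * 4 * 3 * 2 * 2 = 725760

Answer: 725760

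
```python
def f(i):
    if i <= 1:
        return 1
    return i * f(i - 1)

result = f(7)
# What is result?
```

f(7) = 7 * 6 * 5 * 4 * 3 * 2 * 1 = 5040

Answer: 5040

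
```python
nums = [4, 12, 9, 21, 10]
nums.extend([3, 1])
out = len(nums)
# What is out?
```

Trace:
`nums = [4, 12, 9, 21, 10]` → nums = [4, 12, 9, 21, 10]
`nums.extend([3, 1])` → nums = [4, 12, 9, 21, 10, 3, 1]
`out = len(nums)` → out = 7
So out = 7

Answer: 7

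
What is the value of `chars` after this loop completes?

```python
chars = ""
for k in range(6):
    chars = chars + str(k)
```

Concatenate digits 0 to 5
`chars` takes the values: "" → "0" → "01" → "012" → "0123" → "01234" → "012345"

Answer: "012345"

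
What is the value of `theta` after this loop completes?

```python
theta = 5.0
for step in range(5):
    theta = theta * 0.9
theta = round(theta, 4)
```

Exponential decay: 5.0 * 0.9^5
`theta` takes the values: 5.0 → 4.5 → 4.05 → 3.645 → 3.2805 → 2.95245 → 2.9525

Answer: 2.9525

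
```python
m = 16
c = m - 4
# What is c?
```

Trace:
`m = 16` → m = 16
`c = m - 4` → c = 12
So c = 12

Answer: 12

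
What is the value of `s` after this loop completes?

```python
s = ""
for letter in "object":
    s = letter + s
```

Reverse 'object'
`s` takes the values: "" → "o" → "bo" → "jbo" → "ejbo" → "cejbo" → "tcejbo"

Answer: "tcejbo"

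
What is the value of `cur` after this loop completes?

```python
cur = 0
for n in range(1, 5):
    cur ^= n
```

XOR of 1 to 4
`cur` takes the values: 0 → 1 → 3 → 0 → 4

Answer: 4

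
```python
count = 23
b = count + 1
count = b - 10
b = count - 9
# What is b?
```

Trace:
`count = 23` → count = 23
`b = count + 1` → b = 24
`count = b - 10` → count = 14
`b = count - 9` → b = 5
So b = 5

Answer: 5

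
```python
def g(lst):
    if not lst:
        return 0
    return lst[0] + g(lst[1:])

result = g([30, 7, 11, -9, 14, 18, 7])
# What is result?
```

30 + 7 + 11 + (-9) + 14 + 18 + 7 + 0 = 78

Answer: 78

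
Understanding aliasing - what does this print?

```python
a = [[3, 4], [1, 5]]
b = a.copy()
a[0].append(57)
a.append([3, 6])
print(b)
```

Key concept: shallow copy with nested lists.
Step by step:
`a = [[3, 4], [1, 5]]` → a = [[3, 4], [1, 5]]
`b = a.copy()` → b = [[3, 4], [1, 5]]
`a[0].append(57)` → a = [[3, 4, 57], [1, 5]]; b = [[3, 4, 57], [1, 5]]
`a.append([3, 6])` → a = [[3, 4, 57], [1, 5], [3, 6]]
`print(b)` → prints [[3, 4, 57], [1, 5]]

Answer: [[3, 4, 57], [1, 5]]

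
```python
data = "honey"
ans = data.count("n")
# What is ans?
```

Trace:
`data = "honey"` → data = 'honey'
`ans = data.count("n")` → ans = 1
So ans = 1

Answer: 1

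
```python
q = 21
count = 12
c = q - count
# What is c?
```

Trace:
`q = 21` → q = 21
`count = 12` → count = 12
`c = q - count` → c = 9
So c = 9

Answer: 9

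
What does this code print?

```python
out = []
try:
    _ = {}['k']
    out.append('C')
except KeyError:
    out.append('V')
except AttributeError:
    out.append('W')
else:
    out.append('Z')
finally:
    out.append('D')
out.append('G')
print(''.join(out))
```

Execution trace: 'V' (except KeyError) → 'D' (finally) → 'G' (after the try/except). Output: VDG

Answer: VDG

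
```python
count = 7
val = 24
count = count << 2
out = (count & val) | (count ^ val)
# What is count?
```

Trace:
`count = 7` → count = 7
`val = 24` → val = 24
`count = count << 2` → count = 28
`out = (count & val) | (count ^ val)` → out = 28
So count = 28

Answer: 28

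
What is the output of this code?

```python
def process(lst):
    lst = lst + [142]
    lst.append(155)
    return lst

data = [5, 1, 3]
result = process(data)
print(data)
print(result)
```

Key concept: rebinding parameter vs mutation.
Step by step:
`data = [5, 1, 3]` → data = [5, 1, 3]
`result = process(data)` → result = [5, 1, 3, 142, 155]
`print(data)` → prints [5, 1, 3]
`print(result)` → prints [5, 1, 3, 142, 155]

Answer:
[5, 1, 3]
[5, 1, 3, 142, 155]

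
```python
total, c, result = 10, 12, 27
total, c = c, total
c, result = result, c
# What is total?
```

Trace:
`total, c, result = 10, 12, 27` → total = 10; c = 12; result = 27
`total, c = c, total` → total = 12; c = 10
`c, result = result, c` → c = 27; result = 10
So total = 12

Answer: 12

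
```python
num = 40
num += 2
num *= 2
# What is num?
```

Trace:
`num = 40` → num = 40
`num += 2` → num = 42
`num *= 2` → num = 84
So num = 84

Answer: 84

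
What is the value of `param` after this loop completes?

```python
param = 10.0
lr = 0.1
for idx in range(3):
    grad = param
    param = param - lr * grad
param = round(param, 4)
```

Gradient descent: w = 10.0 * (1 - 0.1)^3
`param` takes the values: 10.0 → 9.0 → 8.1 → 7.29

Answer: 7.29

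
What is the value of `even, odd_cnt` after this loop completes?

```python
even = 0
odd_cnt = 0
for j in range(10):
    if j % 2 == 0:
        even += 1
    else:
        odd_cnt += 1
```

Count evens and odds in range(10)
`even, odd_cnt` takes the values: (0, 0) → (1, 0) → (1, 1) → (2, 1) → (2, 2) → (3, 2) → (3, 3) → (4, 3) → (4, 4) → (5, 4) → (5, 5)

Answer: 5, 5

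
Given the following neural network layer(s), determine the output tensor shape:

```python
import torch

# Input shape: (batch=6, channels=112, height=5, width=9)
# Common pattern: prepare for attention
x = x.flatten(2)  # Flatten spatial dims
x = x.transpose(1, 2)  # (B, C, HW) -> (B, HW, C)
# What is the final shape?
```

Input: (6, 112, 5, 9) -> after flatten(2): (6, 112, 45) -> Output: (6, 45, 112)

Answer: (6, 45, 112)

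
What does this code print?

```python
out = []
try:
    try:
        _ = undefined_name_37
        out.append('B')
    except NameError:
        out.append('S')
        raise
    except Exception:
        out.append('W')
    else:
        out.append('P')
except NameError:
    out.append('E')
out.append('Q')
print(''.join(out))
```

Execution trace: 'S' (except NameError) → 'E' (outer except NameError) → 'Q' (after the try/except). Output: SEQ

Answer: SEQ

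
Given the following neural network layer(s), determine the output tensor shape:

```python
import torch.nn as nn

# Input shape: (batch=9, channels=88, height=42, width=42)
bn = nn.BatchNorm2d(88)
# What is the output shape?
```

Input: (9, 88, 42, 42) -> Output: (9, 88, 42, 42)

Answer: (9, 88, 42, 42)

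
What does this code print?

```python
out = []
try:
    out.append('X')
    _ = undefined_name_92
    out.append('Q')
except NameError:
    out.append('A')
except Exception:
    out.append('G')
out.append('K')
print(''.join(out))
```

Execution trace: 'X' (try body) → 'A' (except NameError) → 'K' (after the try/except). Output: XAK

Answer: XAK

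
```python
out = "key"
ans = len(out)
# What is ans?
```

Trace:
`out = "key"` → out = 'key'
`ans = len(out)` → ans = 3
So ans = 3

Answer: 3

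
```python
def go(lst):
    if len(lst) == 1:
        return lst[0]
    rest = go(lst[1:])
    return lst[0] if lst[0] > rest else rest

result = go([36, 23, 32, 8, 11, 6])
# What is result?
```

Recursive max over [36, 23, 32, 8, 11, 6] = 36

Answer: 36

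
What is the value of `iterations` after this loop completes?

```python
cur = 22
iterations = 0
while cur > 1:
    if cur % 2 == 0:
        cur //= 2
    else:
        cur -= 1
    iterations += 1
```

Steps to reduce 22 to 1
`iterations` takes the values: 0 → 1 → 2 → 3 → 4 → 5 → 6

Answer: 6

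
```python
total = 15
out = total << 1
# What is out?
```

Trace:
`total = 15` → total = 15
`out = total << 1` → out = 30
So out = 30

Answer: 30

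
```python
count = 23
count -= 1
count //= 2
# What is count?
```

Trace:
`count = 23` → count = 23
`count -= 1` → count = 22
`count //= 2` → count = 11
So count = 11

Answer: 11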